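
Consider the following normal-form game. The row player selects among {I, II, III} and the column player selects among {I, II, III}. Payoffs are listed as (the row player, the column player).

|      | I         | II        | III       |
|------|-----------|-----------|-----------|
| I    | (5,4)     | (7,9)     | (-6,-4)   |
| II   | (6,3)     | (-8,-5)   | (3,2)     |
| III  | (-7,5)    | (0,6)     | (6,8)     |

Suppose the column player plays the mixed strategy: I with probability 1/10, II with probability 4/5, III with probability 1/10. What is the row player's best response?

Compute the row player's expected payoff from each pure strategy against the given mix.
I: (1/10)·5 + (4/5)·7 + (1/10)·(-6) = 11/2
II: (1/10)·6 + (4/5)·(-8) + (1/10)·3 = -11/2
III: (1/10)·(-7) + (4/5)·0 + (1/10)·6 = -1/10
Highest expected payoff is 11/2, from I.

I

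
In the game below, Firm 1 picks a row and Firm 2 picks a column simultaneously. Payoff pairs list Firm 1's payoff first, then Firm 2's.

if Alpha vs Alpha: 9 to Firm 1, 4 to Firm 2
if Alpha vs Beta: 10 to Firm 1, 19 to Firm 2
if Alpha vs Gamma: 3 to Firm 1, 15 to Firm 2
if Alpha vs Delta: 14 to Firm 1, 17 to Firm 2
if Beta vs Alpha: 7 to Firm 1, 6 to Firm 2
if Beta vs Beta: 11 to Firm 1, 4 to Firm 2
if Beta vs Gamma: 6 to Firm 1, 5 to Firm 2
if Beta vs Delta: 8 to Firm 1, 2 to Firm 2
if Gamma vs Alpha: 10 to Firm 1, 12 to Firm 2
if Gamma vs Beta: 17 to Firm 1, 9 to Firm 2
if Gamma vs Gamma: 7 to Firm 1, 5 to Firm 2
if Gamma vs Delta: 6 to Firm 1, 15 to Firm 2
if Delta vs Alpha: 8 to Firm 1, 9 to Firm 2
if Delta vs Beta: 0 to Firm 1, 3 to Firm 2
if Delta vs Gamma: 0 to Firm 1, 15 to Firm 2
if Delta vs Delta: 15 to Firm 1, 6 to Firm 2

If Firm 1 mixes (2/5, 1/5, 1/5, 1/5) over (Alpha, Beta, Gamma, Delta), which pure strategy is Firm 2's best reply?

Compute Firm 2's expected payoff from each pure strategy against the given mix.
Alpha: (2/5)·4 + (1/5)·6 + (1/5)·12 + (1/5)·9 = 7
Beta: (2/5)·19 + (1/5)·4 + (1/5)·9 + (1/5)·3 = 54/5
Gamma: (2/5)·15 + (1/5)·5 + (1/5)·5 + (1/5)·15 = 11
Delta: (2/5)·17 + (1/5)·2 + (1/5)·15 + (1/5)·6 = 57/5
Highest expected payoff is 57/5, from Delta.

Delta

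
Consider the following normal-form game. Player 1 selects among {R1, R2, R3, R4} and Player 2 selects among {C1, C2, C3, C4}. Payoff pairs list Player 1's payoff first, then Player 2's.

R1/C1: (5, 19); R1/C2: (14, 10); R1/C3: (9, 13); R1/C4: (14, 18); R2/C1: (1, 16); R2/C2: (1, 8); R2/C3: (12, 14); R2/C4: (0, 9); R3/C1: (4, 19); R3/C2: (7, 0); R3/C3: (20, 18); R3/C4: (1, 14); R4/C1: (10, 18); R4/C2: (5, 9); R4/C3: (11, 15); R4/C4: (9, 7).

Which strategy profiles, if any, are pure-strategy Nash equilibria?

Find each player's best response to every opponent strategy; NE are the intersections.
Player 1's best responses — vs C1: R4 (payoff 10); vs C2: R1 (payoff 14); vs C3: R3 (payoff 20); vs C4: R1 (payoff 14).
Player 2's best responses — vs R1: C1 (payoff 19); vs R2: C1 (payoff 16); vs R3: C1 (payoff 19); vs R4: C1 (payoff 18).
The only mutual best response is (R4, C1); neither player gains by switching there.

(R4, C1)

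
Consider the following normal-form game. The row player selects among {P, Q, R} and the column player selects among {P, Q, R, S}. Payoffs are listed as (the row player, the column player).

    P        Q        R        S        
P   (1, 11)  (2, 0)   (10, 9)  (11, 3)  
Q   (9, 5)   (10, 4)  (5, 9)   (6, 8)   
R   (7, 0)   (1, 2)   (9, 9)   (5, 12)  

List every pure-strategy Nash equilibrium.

Find each player's best response to every opponent strategy; NE are the intersections.
The row player's best responses — vs P: Q (payoff 9); vs Q: Q (payoff 10); vs R: P (payoff 10); vs S: P (payoff 11).
The column player's best responses — vs P: P (payoff 11); vs Q: R (payoff 9); vs R: S (payoff 12).
No cell has both players best-responding. For instance, the row player's best reply to Q is Q, but against Q the column player prefers R over Q.

None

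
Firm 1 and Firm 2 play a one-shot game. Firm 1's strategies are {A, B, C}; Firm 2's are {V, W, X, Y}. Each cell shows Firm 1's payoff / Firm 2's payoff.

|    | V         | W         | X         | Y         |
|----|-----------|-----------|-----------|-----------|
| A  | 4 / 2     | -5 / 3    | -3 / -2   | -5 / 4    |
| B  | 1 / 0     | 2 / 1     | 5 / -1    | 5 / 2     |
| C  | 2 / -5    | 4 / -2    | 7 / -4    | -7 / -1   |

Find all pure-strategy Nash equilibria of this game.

Find each player's best response to every opponent strategy; NE are the intersections.
Firm 1's best responses — vs V: A (payoff 4); vs W: C (payoff 4); vs X: C (payoff 7); vs Y: B (payoff 5).
Firm 2's best responses — vs A: Y (payoff 4); vs B: Y (payoff 2); vs C: Y (payoff -1).
The only mutual best response is (B, Y); neither player gains by switching there.

(B, Y)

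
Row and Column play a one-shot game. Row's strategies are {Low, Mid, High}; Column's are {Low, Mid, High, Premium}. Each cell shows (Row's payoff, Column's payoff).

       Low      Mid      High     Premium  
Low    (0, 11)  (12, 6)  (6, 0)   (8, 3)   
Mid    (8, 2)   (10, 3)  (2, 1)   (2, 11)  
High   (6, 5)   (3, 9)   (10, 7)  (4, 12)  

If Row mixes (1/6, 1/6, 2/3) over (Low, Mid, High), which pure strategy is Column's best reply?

Premium

Compute Column's expected payoff from each pure strategy against the given mix.
Low: (1/6)·11 + (1/6)·2 + (2/3)·5 = 11/2
Mid: (1/6)·6 + (1/6)·3 + (2/3)·9 = 15/2
High: (1/6)·0 + (1/6)·1 + (2/3)·7 = 29/6
Premium: (1/6)·3 + (1/6)·11 + (2/3)·12 = 31/3
Highest expected payoff is 31/3, from Premium.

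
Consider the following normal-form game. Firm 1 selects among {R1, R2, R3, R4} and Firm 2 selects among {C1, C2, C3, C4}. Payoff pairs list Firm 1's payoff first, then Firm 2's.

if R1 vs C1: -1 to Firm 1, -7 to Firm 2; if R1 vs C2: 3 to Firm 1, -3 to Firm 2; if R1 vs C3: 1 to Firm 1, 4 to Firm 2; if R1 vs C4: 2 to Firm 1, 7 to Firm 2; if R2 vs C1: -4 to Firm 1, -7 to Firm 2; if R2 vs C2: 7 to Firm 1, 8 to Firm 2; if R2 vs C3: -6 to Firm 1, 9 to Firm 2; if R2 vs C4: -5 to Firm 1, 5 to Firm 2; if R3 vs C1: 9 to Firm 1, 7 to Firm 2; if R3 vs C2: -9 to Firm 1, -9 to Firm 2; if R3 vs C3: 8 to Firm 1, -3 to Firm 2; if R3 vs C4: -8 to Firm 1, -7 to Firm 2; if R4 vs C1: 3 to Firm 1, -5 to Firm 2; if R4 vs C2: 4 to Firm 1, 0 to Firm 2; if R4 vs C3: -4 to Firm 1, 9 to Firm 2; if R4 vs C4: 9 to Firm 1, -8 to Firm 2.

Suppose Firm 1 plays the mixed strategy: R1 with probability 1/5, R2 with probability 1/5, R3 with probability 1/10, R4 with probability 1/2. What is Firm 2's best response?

Compute Firm 2's expected payoff from each pure strategy against the given mix.
C1: (1/5)·(-7) + (1/5)·(-7) + (1/10)·7 + (1/2)·(-5) = -23/5
C2: (1/5)·(-3) + (1/5)·8 + (1/10)·(-9) + (1/2)·0 = 1/10
C3: (1/5)·4 + (1/5)·9 + (1/10)·(-3) + (1/2)·9 = 34/5
C4: (1/5)·7 + (1/5)·5 + (1/10)·(-7) + (1/2)·(-8) = -23/10
Highest expected payoff is 34/5, from C3.

C3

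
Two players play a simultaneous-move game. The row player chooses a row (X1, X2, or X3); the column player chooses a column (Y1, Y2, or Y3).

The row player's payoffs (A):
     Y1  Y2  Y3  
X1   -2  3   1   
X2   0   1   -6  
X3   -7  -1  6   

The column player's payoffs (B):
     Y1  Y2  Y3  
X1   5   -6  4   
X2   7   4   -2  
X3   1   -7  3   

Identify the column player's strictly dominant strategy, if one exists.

Check whether one of the column player's strategies beats all alternatives regardless of what the opponent does.
Y1 is not dominant: against X3, Y3 gives 3 > 1.
Y2 is not dominant: against X1, Y1 gives 5 > -6.
Y3 is not dominant: against X1, Y1 gives 5 > 4.
No single strategy is best against every opponent action.

No strictly dominant strategy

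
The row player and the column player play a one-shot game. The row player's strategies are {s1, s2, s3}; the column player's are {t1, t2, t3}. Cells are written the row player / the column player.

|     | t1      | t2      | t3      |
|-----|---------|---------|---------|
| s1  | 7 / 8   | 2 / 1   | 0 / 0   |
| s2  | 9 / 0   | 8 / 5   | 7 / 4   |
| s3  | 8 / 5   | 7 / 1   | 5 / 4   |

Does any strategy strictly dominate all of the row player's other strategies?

A strategy is strictly dominant if it gives the row player a strictly higher payoff than every other strategy, against every choice by the opponent.
s2 strictly dominates: vs t1: 9 > each of {7, 8}; vs t2: 8 > each of {2, 7}; vs t3: 7 > each of {0, 5}.

s2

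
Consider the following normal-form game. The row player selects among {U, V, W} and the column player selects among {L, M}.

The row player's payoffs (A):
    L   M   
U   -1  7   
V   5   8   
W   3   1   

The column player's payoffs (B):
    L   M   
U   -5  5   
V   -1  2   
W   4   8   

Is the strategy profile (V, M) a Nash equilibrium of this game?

Yes

Holding the column player at M: the row player gets 8 from V, versus 7 from U, 1 from W. No profitable deviation for the row player.
Holding the row player at V: the column player gets 2 from M, versus -1 from L. No profitable deviation for the column player either.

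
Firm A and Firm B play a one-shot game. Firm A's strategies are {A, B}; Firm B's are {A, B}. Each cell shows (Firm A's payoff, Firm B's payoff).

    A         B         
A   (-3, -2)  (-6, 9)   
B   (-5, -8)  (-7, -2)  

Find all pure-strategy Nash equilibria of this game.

Find each player's best response to every opponent strategy; NE are the intersections.
Firm A's best responses — vs A: A (payoff -3); vs B: A (payoff -6).
Firm B's best responses — vs A: B (payoff 9); vs B: B (payoff -2).
The only mutual best response is (A, B); neither player gains by switching there.

(A, B)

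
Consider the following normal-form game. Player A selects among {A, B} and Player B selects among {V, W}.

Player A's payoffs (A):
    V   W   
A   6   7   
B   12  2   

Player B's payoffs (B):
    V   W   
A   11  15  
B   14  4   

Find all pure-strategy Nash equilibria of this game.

Find each player's best response to every opponent strategy; NE are the intersections.
Player A's best responses — vs V: B (payoff 12); vs W: A (payoff 7).
Player B's best responses — vs A: W (payoff 15); vs B: V (payoff 14).
Mutual best responses occur at (A, W) and (B, V); at each, neither player gains by switching.

(A, W) and (B, V)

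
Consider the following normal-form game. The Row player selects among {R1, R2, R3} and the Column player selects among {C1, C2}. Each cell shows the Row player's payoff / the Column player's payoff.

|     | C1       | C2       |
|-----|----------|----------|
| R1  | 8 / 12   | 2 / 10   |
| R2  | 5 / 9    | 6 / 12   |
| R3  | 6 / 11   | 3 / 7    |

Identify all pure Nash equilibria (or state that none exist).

(R1, C1) and (R2, C2)

A profile is a Nash equilibrium when each player is best-responding to the other.
The Row player's best responses — vs C1: R1 (payoff 8); vs C2: R2 (payoff 6).
The Column player's best responses — vs R1: C1 (payoff 12); vs R2: C2 (payoff 12); vs R3: C1 (payoff 11).
Mutual best responses occur at (R1, C1) and (R2, C2); at each, neither player gains by switching.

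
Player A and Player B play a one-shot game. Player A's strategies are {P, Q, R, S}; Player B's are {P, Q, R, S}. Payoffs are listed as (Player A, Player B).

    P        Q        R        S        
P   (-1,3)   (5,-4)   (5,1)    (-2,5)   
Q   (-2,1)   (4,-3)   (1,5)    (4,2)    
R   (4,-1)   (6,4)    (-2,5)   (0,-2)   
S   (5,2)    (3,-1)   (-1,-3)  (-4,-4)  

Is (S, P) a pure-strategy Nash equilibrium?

Yes

Holding Player B at P: Player A gets 5 from S, versus -1 from P, -2 from Q, 4 from R. No profitable deviation for Player A.
Holding Player A at S: Player B gets 2 from P, versus -1 from Q, -3 from R, -4 from S. No profitable deviation for Player B either.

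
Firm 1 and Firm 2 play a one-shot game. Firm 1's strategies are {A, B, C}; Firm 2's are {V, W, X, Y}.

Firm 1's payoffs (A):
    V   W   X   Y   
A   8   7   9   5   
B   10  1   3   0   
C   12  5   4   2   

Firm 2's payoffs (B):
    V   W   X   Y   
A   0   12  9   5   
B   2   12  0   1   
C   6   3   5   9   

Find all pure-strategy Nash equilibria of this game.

(A, W)

Check mutual best responses: a cell is a NE iff neither player can gain by unilaterally deviating.
Firm 1's best responses — vs V: C (payoff 12); vs W: A (payoff 7); vs X: A (payoff 9); vs Y: A (payoff 5).
Firm 2's best responses — vs A: W (payoff 12); vs B: W (payoff 12); vs C: Y (payoff 9).
The only mutual best response is (A, W); neither player gains by switching there.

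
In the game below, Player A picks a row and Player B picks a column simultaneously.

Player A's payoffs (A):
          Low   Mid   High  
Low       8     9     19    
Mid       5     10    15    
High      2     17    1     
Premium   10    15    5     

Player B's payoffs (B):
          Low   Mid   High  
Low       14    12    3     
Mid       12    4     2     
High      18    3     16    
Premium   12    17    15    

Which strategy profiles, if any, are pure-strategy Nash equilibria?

No pure-strategy Nash equilibrium

Find each player's best response to every opponent strategy; NE are the intersections.
Player A's best responses — vs Low: Premium (payoff 10); vs Mid: High (payoff 17); vs High: Low (payoff 19).
Player B's best responses — vs Low: Low (payoff 14); vs Mid: Low (payoff 12); vs High: Low (payoff 18); vs Premium: Mid (payoff 17).
No cell has both players best-responding. For instance, Player A's best reply to High is Low, but against Low Player B prefers Low over High.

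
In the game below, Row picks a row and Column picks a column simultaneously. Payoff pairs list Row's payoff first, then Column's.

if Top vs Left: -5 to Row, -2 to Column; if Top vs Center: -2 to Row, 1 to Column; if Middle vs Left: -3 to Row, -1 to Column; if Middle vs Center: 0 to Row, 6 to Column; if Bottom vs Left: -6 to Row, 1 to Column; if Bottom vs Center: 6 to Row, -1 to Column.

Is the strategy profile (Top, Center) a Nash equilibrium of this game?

No

Holding Column at Center: Row gets -2 from Top but could get 6 by switching to Bottom. Row has a profitable deviation.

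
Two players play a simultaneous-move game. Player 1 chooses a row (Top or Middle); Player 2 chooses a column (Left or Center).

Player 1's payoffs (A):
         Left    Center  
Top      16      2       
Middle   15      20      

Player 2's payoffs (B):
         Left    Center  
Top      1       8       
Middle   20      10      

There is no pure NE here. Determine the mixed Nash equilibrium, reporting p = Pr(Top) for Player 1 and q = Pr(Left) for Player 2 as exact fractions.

p = 10/17, q = 18/19

Each player's mixing probability is pinned down by making the *other* player indifferent.
Player 2 indifferent between Left and Center: p·1 + (1−p)·20 = p·8 + (1−p)·10 ⟹ 20 + (-19)p = 10 + (-2)p ⟹ p = 10/17.
Player 1 indifferent between Top and Middle: q·16 + (1−q)·2 = q·15 + (1−q)·20 ⟹ 2 + 14q = 20 + (-5)q ⟹ q = 18/19.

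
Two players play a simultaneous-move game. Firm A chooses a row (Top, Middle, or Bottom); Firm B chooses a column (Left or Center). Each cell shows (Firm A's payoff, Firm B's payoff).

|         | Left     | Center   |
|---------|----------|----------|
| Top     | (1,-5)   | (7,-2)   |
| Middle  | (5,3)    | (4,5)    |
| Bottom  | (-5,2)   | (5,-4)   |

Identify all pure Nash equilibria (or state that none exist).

A profile is a Nash equilibrium when each player is best-responding to the other.
Firm A's best responses — vs Left: Middle (payoff 5); vs Center: Top (payoff 7).
Firm B's best responses — vs Top: Center (payoff -2); vs Middle: Center (payoff 5); vs Bottom: Left (payoff 2).
The only mutual best response is (Top, Center); neither player gains by switching there.

(Top, Center)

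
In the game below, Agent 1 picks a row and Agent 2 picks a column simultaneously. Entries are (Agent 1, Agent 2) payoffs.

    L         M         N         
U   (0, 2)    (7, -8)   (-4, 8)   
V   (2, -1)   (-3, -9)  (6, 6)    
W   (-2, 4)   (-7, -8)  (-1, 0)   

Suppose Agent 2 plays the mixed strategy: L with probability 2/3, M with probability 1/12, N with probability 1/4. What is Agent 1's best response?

Compute Agent 1's expected payoff from each pure strategy against the given mix.
U: (2/3)·0 + (1/12)·7 + (1/4)·(-4) = -5/12
V: (2/3)·2 + (1/12)·(-3) + (1/4)·6 = 31/12
W: (2/3)·(-2) + (1/12)·(-7) + (1/4)·(-1) = -13/6
Highest expected payoff is 31/12, from V.

V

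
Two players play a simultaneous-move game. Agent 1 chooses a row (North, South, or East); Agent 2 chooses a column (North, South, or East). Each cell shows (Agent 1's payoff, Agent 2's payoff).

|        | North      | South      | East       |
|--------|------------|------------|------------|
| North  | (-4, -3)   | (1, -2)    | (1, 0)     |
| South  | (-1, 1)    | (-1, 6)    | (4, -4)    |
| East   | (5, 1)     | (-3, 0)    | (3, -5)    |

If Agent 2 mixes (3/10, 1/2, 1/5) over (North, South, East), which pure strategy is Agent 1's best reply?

Agent 1's best reply maximizes expected payoff against the mix.
North: (3/10)·(-4) + (1/2)·1 + (1/5)·1 = -1/2
South: (3/10)·(-1) + (1/2)·(-1) + (1/5)·4 = 0
East: (3/10)·5 + (1/2)·(-3) + (1/5)·3 = 3/5
Highest expected payoff is 3/5, from East.

East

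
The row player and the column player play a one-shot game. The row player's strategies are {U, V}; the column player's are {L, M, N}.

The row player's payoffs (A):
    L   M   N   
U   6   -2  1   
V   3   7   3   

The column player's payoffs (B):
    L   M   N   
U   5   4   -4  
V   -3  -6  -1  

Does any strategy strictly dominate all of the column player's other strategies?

No strictly dominant strategy

A strategy is strictly dominant if it gives the column player a strictly higher payoff than every other strategy, against every choice by the opponent.
L is not dominant: against V, N gives -1 > -3.
M is not dominant: against U, L gives 5 > 4.
N is not dominant: against U, L gives 5 > -4.
No single strategy is best against every opponent action.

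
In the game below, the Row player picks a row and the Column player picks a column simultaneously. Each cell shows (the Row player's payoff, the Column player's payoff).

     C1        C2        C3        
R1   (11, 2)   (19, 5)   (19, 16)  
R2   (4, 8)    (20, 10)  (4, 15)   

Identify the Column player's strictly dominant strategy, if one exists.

C3

Check whether one of the Column player's strategies beats all alternatives regardless of what the opponent does.
C3 strictly dominates: vs R1: 16 > each of {2, 5}; vs R2: 15 > each of {8, 10}.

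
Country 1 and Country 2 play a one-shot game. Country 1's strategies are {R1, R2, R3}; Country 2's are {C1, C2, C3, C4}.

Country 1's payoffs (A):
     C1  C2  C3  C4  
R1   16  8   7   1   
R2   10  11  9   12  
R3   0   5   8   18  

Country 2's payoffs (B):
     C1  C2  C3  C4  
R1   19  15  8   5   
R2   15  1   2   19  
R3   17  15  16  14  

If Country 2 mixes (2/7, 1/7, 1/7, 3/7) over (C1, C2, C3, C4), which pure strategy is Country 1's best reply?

R2

Compute Country 1's expected payoff from each pure strategy against the given mix.
R1: (2/7)·16 + (1/7)·8 + (1/7)·7 + (3/7)·1 = 50/7
R2: (2/7)·10 + (1/7)·11 + (1/7)·9 + (3/7)·12 = 76/7
R3: (2/7)·0 + (1/7)·5 + (1/7)·8 + (3/7)·18 = 67/7
Highest expected payoff is 76/7, from R2.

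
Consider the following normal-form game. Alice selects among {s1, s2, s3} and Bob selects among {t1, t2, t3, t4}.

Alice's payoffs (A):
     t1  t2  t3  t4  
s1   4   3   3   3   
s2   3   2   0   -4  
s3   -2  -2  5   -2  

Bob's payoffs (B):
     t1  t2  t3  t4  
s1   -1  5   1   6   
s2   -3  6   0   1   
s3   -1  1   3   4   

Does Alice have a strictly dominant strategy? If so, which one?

A strategy is strictly dominant if it gives Alice a strictly higher payoff than every other strategy, against every choice by the opponent.
s1 is not dominant: against t3, s3 gives 5 > 3.
s2 is not dominant: against t1, s1 gives 4 > 3.
s3 is not dominant: against t1, s1 gives 4 > -2.
No single strategy is best against every opponent action.

None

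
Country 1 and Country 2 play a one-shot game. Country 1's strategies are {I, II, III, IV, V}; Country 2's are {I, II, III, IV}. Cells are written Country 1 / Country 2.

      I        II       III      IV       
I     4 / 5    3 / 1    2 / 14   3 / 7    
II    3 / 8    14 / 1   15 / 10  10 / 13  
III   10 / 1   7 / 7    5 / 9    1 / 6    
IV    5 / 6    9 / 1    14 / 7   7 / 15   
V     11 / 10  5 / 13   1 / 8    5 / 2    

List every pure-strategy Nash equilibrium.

A profile is a Nash equilibrium when each player is best-responding to the other.
Country 1's best responses — vs I: V (payoff 11); vs II: II (payoff 14); vs III: II (payoff 15); vs IV: II (payoff 10).
Country 2's best responses — vs I: III (payoff 14); vs II: IV (payoff 13); vs III: III (payoff 9); vs IV: IV (payoff 15); vs V: II (payoff 13).
The only mutual best response is (II, IV); neither player gains by switching there.

(II, IV)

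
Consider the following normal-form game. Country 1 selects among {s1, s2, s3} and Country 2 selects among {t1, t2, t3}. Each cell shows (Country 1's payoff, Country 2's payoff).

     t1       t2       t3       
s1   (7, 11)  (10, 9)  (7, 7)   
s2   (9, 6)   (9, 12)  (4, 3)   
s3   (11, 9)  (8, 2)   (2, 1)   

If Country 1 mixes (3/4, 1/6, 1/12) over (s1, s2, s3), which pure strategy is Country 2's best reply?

t1

Compute Country 2's expected payoff from each pure strategy against the given mix.
t1: (3/4)·11 + (1/6)·6 + (1/12)·9 = 10
t2: (3/4)·9 + (1/6)·12 + (1/12)·2 = 107/12
t3: (3/4)·7 + (1/6)·3 + (1/12)·1 = 35/6
Highest expected payoff is 10, from t1.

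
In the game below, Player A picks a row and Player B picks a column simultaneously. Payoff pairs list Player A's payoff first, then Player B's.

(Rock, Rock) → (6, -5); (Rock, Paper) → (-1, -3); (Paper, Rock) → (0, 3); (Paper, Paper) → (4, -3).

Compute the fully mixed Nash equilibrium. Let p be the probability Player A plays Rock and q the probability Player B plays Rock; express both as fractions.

p = 3/4, q = 5/11

Each player's mixing probability is pinned down by making the *other* player indifferent.
Player B indifferent between Rock and Paper: p·(-5) + (1−p)·3 = p·(-3) + (1−p)·(-3) ⟹ 3 + (-8)p = (-3) + 0p ⟹ p = 3/4.
Player A indifferent between Rock and Paper: q·6 + (1−q)·(-1) = q·0 + (1−q)·4 ⟹ (-1) + 7q = 4 + (-4)q ⟹ q = 5/11.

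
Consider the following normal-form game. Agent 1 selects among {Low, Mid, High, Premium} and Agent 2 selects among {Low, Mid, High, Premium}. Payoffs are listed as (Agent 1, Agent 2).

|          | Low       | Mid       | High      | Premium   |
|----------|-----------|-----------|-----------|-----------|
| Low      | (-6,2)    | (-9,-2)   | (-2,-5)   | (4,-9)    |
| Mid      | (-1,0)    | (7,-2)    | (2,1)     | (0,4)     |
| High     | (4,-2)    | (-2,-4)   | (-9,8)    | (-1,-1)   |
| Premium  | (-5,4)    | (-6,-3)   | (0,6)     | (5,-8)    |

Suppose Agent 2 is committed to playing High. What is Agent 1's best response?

Mid

With Agent 2 fixed at High, Agent 1's payoffs are: Low → -2, Mid → 2, High → -9, Premium → 0.
The maximum is 2, achieved by Mid.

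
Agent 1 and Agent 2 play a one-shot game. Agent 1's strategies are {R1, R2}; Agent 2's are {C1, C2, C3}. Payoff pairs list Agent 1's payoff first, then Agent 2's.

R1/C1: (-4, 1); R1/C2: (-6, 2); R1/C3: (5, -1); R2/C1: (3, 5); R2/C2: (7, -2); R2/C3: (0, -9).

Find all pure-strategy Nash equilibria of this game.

(R2, C1)

A profile is a Nash equilibrium when each player is best-responding to the other.
Agent 1's best responses — vs C1: R2 (payoff 3); vs C2: R2 (payoff 7); vs C3: R1 (payoff 5).
Agent 2's best responses — vs R1: C2 (payoff 2); vs R2: C1 (payoff 5).
The only mutual best response is (R2, C1); neither player gains by switching there.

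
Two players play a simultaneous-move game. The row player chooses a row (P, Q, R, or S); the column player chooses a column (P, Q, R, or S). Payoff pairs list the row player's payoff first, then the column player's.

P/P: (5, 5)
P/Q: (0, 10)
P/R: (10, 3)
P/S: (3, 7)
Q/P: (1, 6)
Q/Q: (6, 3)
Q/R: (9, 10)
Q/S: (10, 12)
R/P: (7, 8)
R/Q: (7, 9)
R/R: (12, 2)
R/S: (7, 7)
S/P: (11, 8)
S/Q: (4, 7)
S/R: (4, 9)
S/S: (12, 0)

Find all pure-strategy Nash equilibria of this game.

(R, Q)

A profile is a Nash equilibrium when each player is best-responding to the other.
The row player's best responses — vs P: S (payoff 11); vs Q: R (payoff 7); vs R: R (payoff 12); vs S: S (payoff 12).
The column player's best responses — vs P: Q (payoff 10); vs Q: S (payoff 12); vs R: Q (payoff 9); vs S: R (payoff 9).
The only mutual best response is (R, Q); neither player gains by switching there.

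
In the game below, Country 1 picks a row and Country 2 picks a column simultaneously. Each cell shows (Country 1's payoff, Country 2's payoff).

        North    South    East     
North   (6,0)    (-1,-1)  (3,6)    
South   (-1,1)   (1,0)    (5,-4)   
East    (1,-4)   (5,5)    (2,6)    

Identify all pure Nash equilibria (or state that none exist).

Check mutual best responses: a cell is a NE iff neither player can gain by unilaterally deviating.
Country 1's best responses — vs North: North (payoff 6); vs South: East (payoff 5); vs East: South (payoff 5).
Country 2's best responses — vs North: East (payoff 6); vs South: North (payoff 1); vs East: East (payoff 6).
No cell has both players best-responding. For instance, Country 1's best reply to East is South, but against South Country 2 prefers North over East.

None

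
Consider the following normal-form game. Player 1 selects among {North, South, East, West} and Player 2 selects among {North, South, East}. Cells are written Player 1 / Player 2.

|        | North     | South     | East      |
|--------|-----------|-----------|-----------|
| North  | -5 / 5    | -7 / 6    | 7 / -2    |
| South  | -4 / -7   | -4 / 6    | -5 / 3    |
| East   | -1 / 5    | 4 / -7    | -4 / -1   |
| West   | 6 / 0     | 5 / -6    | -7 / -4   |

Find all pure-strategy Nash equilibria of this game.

(West, North)

Check mutual best responses: a cell is a NE iff neither player can gain by unilaterally deviating.
Player 1's best responses — vs North: West (payoff 6); vs South: West (payoff 5); vs East: North (payoff 7).
Player 2's best responses — vs North: South (payoff 6); vs South: South (payoff 6); vs East: North (payoff 5); vs West: North (payoff 0).
The only mutual best response is (West, North); neither player gains by switching there.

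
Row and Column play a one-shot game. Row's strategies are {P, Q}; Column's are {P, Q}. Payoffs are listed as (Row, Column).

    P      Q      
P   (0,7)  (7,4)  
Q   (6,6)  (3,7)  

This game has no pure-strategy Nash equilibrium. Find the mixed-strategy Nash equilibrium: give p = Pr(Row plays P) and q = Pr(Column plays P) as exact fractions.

Each player's mixing probability is pinned down by making the *other* player indifferent.
Column indifferent between P and Q: p·7 + (1−p)·6 = p·4 + (1−p)·7 ⟹ 6 + 1p = 7 + (-3)p ⟹ p = 1/4.
Row indifferent between P and Q: q·0 + (1−q)·7 = q·6 + (1−q)·3 ⟹ 7 + (-7)q = 3 + 3q ⟹ q = 2/5.

p = 1/4, q = 2/5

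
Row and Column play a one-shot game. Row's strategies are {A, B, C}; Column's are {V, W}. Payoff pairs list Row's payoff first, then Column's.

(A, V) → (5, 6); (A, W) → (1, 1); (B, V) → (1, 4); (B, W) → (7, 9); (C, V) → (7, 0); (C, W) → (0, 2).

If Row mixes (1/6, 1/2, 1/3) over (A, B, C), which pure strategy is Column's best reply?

Compute Column's expected payoff from each pure strategy against the given mix.
V: (1/6)·6 + (1/2)·4 + (1/3)·0 = 3
W: (1/6)·1 + (1/2)·9 + (1/3)·2 = 16/3
Highest expected payoff is 16/3, from W.

W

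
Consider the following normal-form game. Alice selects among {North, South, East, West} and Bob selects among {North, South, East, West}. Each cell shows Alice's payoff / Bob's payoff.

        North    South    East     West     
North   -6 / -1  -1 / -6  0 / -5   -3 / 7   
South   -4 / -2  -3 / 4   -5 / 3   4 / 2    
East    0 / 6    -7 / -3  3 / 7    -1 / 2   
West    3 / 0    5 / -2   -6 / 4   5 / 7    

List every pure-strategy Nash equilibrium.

Find each player's best response to every opponent strategy; NE are the intersections.
Alice's best responses — vs North: West (payoff 3); vs South: West (payoff 5); vs East: East (payoff 3); vs West: West (payoff 5).
Bob's best responses — vs North: West (payoff 7); vs South: South (payoff 4); vs East: East (payoff 7); vs West: West (payoff 7).
Mutual best responses occur at (East, East) and (West, West); at each, neither player gains by switching.

(East, East) and (West, West)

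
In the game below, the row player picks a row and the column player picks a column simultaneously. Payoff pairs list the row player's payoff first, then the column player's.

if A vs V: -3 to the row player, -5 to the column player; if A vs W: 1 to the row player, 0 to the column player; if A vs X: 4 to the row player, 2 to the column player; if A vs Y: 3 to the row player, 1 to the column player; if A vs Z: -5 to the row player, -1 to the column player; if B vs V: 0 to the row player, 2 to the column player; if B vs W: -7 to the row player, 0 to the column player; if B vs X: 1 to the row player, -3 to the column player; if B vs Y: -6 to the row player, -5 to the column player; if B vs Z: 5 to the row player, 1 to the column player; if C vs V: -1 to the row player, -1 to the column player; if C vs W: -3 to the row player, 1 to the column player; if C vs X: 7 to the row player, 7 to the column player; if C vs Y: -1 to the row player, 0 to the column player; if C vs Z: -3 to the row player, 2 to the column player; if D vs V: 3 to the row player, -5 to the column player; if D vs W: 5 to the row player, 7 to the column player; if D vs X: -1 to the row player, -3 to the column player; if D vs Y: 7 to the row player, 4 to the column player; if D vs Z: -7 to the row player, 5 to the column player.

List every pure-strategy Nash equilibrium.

Check mutual best responses: a cell is a NE iff neither player can gain by unilaterally deviating.
The row player's best responses — vs V: D (payoff 3); vs W: D (payoff 5); vs X: C (payoff 7); vs Y: D (payoff 7); vs Z: B (payoff 5).
The column player's best responses — vs A: X (payoff 2); vs B: V (payoff 2); vs C: X (payoff 7); vs D: W (payoff 7).
Mutual best responses occur at (C, X) and (D, W); at each, neither player gains by switching.

(C, X) and (D, W)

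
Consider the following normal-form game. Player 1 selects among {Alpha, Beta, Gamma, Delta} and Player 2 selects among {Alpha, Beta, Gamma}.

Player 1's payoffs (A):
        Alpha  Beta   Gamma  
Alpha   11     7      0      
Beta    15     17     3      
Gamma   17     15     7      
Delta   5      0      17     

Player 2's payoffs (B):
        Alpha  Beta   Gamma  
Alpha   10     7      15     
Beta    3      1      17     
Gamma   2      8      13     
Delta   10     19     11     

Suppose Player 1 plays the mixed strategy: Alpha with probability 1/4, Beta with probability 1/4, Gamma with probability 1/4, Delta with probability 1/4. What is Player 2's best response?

Compute Player 2's expected payoff from each pure strategy against the given mix.
Alpha: (1/4)·10 + (1/4)·3 + (1/4)·2 + (1/4)·10 = 25/4
Beta: (1/4)·7 + (1/4)·1 + (1/4)·8 + (1/4)·19 = 35/4
Gamma: (1/4)·15 + (1/4)·17 + (1/4)·13 + (1/4)·11 = 14
Highest expected payoff is 14, from Gamma.

Gamma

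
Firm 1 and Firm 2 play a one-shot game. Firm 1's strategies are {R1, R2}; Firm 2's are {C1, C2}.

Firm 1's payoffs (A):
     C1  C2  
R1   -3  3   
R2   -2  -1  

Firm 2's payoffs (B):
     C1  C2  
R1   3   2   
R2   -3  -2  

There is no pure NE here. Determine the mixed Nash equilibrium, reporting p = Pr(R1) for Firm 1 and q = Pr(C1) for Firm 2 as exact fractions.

p = 1/2, q = 4/5

Each player's mixing probability is pinned down by making the *other* player indifferent.
Firm 2 indifferent between C1 and C2: p·3 + (1−p)·(-3) = p·2 + (1−p)·(-2) ⟹ (-3) + 6p = (-2) + 4p ⟹ p = 1/2.
Firm 1 indifferent between R1 and R2: q·(-3) + (1−q)·3 = q·(-2) + (1−q)·(-1) ⟹ 3 + (-6)q = (-1) + (-1)q ⟹ q = 4/5.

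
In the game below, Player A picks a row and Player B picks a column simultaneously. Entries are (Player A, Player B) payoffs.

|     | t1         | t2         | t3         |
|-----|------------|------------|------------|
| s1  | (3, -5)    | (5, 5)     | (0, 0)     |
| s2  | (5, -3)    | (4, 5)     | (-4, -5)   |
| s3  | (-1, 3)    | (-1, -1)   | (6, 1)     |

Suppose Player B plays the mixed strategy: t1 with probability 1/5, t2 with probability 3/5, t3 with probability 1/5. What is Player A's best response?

s1

Player A's best reply maximizes expected payoff against the mix.
s1: (1/5)·3 + (3/5)·5 + (1/5)·0 = 18/5
s2: (1/5)·5 + (3/5)·4 + (1/5)·(-4) = 13/5
s3: (1/5)·(-1) + (3/5)·(-1) + (1/5)·6 = 2/5
Highest expected payoff is 18/5, from s1.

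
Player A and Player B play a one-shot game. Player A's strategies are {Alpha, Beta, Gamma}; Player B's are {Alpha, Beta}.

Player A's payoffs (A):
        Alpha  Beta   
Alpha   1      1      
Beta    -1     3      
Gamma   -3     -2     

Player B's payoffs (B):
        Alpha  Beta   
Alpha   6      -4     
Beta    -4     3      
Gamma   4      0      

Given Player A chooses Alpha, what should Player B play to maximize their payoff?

Alpha

With Player A fixed at Alpha, Player B's payoffs are: Alpha → 6, Beta → -4.
The maximum is 6, achieved by Alpha.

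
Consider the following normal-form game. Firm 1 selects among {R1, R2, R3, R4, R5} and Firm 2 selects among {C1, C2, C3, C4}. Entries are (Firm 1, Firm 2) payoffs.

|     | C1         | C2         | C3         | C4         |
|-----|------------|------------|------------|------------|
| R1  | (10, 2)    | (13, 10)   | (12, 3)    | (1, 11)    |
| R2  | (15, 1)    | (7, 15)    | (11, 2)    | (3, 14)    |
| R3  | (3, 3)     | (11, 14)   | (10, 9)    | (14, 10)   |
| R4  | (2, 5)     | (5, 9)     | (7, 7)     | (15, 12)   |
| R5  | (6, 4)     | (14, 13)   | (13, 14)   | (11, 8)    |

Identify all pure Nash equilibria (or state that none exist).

(R4, C4) and (R5, C3)

A profile is a Nash equilibrium when each player is best-responding to the other.
Firm 1's best responses — vs C1: R2 (payoff 15); vs C2: R5 (payoff 14); vs C3: R5 (payoff 13); vs C4: R4 (payoff 15).
Firm 2's best responses — vs R1: C4 (payoff 11); vs R2: C2 (payoff 15); vs R3: C2 (payoff 14); vs R4: C4 (payoff 12); vs R5: C3 (payoff 14).
Mutual best responses occur at (R4, C4) and (R5, C3); at each, neither player gains by switching.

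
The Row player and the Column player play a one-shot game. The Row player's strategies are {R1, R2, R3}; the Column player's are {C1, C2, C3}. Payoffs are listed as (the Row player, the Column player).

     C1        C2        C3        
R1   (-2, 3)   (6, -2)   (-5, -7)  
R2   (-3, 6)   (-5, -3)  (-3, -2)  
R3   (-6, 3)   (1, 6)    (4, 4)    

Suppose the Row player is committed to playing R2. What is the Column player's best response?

C1

With the Row player fixed at R2, the Column player's payoffs are: C1 → 6, C2 → -3, C3 → -2.
The maximum is 6, achieved by C1.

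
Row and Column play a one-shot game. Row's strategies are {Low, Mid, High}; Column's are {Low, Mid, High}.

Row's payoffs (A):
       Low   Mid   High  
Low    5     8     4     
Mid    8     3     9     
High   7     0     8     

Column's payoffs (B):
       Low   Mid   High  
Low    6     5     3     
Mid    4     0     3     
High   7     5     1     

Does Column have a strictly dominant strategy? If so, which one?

A strategy is strictly dominant if it gives Column a strictly higher payoff than every other strategy, against every choice by the opponent.
Low strictly dominates: vs Low: 6 > each of {5, 3}; vs Mid: 4 > each of {0, 3}; vs High: 7 > each of {5, 1}.

Low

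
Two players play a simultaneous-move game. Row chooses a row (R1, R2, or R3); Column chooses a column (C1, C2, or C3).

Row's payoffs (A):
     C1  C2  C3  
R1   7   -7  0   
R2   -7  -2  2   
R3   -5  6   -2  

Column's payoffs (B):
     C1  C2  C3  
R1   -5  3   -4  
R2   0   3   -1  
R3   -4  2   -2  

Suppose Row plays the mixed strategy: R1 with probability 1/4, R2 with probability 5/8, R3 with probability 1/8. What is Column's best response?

Column's best reply maximizes expected payoff against the mix.
C1: (1/4)·(-5) + (5/8)·0 + (1/8)·(-4) = -7/4
C2: (1/4)·3 + (5/8)·3 + (1/8)·2 = 23/8
C3: (1/4)·(-4) + (5/8)·(-1) + (1/8)·(-2) = -15/8
Highest expected payoff is 23/8, from C2.

C2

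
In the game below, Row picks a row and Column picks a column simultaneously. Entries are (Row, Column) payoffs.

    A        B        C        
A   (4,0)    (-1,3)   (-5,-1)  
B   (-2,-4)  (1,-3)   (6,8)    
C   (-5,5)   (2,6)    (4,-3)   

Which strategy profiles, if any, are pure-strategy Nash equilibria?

(B, C) and (C, B)

Find each player's best response to every opponent strategy; NE are the intersections.
Row's best responses — vs A: A (payoff 4); vs B: C (payoff 2); vs C: B (payoff 6).
Column's best responses — vs A: B (payoff 3); vs B: C (payoff 8); vs C: B (payoff 6).
Mutual best responses occur at (B, C) and (C, B); at each, neither player gains by switching.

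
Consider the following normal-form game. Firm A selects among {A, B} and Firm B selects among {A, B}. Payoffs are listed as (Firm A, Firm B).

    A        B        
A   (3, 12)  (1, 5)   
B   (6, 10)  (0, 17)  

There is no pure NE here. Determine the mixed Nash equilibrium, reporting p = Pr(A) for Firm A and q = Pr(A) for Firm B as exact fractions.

In a mixed NE each player is indifferent between their pure strategies, so the opponent's mix sets the indifference.
Firm B indifferent between A and B: p·12 + (1−p)·10 = p·5 + (1−p)·17 ⟹ 10 + 2p = 17 + (-12)p ⟹ p = 1/2.
Firm A indifferent between A and B: q·3 + (1−q)·1 = q·6 + (1−q)·0 ⟹ 1 + 2q = 0 + 6q ⟹ q = 1/4.

p = 1/2, q = 1/4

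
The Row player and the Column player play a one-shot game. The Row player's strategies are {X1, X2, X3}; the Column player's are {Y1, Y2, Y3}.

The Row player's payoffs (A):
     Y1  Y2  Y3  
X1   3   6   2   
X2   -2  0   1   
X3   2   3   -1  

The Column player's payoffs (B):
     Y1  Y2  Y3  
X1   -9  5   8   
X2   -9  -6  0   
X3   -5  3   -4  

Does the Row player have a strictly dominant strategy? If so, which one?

A strategy is strictly dominant if it gives the Row player a strictly higher payoff than every other strategy, against every choice by the opponent.
X1 strictly dominates: vs Y1: 3 > each of {-2, 2}; vs Y2: 6 > each of {0, 3}; vs Y3: 2 > each of {1, -1}.

X1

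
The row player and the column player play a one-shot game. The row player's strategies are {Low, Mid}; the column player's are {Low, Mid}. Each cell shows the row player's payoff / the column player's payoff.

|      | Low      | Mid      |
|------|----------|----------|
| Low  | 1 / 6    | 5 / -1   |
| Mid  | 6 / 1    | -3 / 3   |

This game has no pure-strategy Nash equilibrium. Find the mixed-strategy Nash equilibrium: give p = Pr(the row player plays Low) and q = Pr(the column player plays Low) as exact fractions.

Each player's mixing probability is pinned down by making the *other* player indifferent.
The column player indifferent between Low and Mid: p·6 + (1−p)·1 = p·(-1) + (1−p)·3 ⟹ 1 + 5p = 3 + (-4)p ⟹ p = 2/9.
The row player indifferent between Low and Mid: q·1 + (1−q)·5 = q·6 + (1−q)·(-3) ⟹ 5 + (-4)q = (-3) + 9q ⟹ q = 8/13.

p = 2/9, q = 8/13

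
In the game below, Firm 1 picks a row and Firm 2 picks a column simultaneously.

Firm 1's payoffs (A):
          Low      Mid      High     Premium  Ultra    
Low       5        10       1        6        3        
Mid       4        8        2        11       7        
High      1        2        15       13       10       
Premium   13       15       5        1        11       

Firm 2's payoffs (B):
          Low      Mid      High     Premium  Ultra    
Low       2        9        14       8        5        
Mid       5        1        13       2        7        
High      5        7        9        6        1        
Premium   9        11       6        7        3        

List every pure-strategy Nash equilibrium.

Check mutual best responses: a cell is a NE iff neither player can gain by unilaterally deviating.
Firm 1's best responses — vs Low: Premium (payoff 13); vs Mid: Premium (payoff 15); vs High: High (payoff 15); vs Premium: High (payoff 13); vs Ultra: Premium (payoff 11).
Firm 2's best responses — vs Low: High (payoff 14); vs Mid: High (payoff 13); vs High: High (payoff 9); vs Premium: Mid (payoff 11).
Mutual best responses occur at (High, High) and (Premium, Mid); at each, neither player gains by switching.

(High, High) and (Premium, Mid)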